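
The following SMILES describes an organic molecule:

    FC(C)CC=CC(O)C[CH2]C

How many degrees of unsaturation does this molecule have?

Molecular formula: C9H17FO.
DoU = (2C + 2 + N − H − X) / 2, where X is the halogen count and O/S are ignored.
    = (2·9 + 2 + 0 − 17 − 1) / 2 = 2 / 2 = 1.

1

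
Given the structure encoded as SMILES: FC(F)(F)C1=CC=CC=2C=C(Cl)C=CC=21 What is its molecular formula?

C11H6ClF3

Walk through each heavy atom and fill implicit hydrogens from standard valence (C 4, N 3, O 2, S 2, halogen 1):
  atom 1: F (halogen, monovalent) → 0 H
  atom 2: C, bond orders sum to 4 (valence 4) → 0 H
  atom 3: F (halogen, monovalent) → 0 H
  atom 4: F (halogen, monovalent) → 0 H
  atom 5: C, bond orders sum to 4 (valence 4) → 0 H
  atom 6: C, bond orders sum to 3 (valence 4) → 1 H
  atom 7: C, bond orders sum to 3 (valence 4) → 1 H
  atom 8: C, bond orders sum to 3 (valence 4) → 1 H
  atom 9: C, bond orders sum to 4 (valence 4) → 0 H
  atom 10: C, bond orders sum to 3 (valence 4) → 1 H
  atom 11: C, bond orders sum to 4 (valence 4) → 0 H
  atom 12: Cl (halogen, monovalent) → 0 H
  atom 13: C, bond orders sum to 3 (valence 4) → 1 H
  atom 14: C, bond orders sum to 3 (valence 4) → 1 H
  atom 15: C, bond orders sum to 4 (valence 4) → 0 H
Totals → C:11, H:6, Cl:1, F:3.
In Hill order: C11H6ClF3.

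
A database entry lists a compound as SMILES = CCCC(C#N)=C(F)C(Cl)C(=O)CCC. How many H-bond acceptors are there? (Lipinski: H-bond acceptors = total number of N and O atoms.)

2

N atoms: 1; O atoms: 1.
Lipinski HBA = 1 + 1 = 2.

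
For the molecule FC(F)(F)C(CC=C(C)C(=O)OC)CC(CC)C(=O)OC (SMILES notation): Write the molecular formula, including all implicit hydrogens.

Walk through each heavy atom and fill implicit hydrogens from standard valence (C 4, N 3, O 2, S 2, halogen 1):
  atom 1: F (halogen, monovalent) → 0 H
  atom 2: C, bond orders sum to 4 (valence 4) → 0 H
  atom 3: F (halogen, monovalent) → 0 H
  atom 4: F (halogen, monovalent) → 0 H
  atom 5: C, bond orders sum to 3 (valence 4) → 1 H
  atom 6: C, bond orders sum to 2 (valence 4) → 2 H
  atom 7: C, bond orders sum to 3 (valence 4) → 1 H
  atom 8: C, bond orders sum to 4 (valence 4) → 0 H
  atom 9: C, bond orders sum to 1 (valence 4) → 3 H
  atom 10: C, bond orders sum to 4 (valence 4) → 0 H
  atom 11: O, bond orders sum to 2 (valence 2) → 0 H
  atom 12: O, bond orders sum to 2 (valence 2) → 0 H
  atom 13: C, bond orders sum to 1 (valence 4) → 3 H
  atom 14: C, bond orders sum to 2 (valence 4) → 2 H
  atom 15: C, bond orders sum to 3 (valence 4) → 1 H
  atom 16: C, bond orders sum to 2 (valence 4) → 2 H
  atom 17: C, bond orders sum to 1 (valence 4) → 3 H
  atom 18: C, bond orders sum to 4 (valence 4) → 0 H
  atom 19: O, bond orders sum to 2 (valence 2) → 0 H
  atom 20: O, bond orders sum to 2 (valence 2) → 0 H
  atom 21: C, bond orders sum to 1 (valence 4) → 3 H
Totals → C:14, H:21, F:3, O:4.
In Hill order: C14H21F3O4.

C14H21F3O4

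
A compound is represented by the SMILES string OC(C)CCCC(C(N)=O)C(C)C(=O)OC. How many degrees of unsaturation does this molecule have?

Degree of unsaturation = (number of rings) + (number of π bonds).
Ring closures in the SMILES: 0.
π bonds: 2 double bonds (each 1 DoU) → 2 DoU from unsaturation.
Total DoU = 0 + 2 = 2.

2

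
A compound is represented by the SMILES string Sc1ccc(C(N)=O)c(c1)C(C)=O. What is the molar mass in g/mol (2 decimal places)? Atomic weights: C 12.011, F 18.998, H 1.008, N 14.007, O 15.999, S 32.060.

195.24 g/mol

First, the molecular formula is C9H9NO2S (counting implicit H from valence).
  C: 9 × 12.011 = 108.099
  H: 9 × 1.008 = 9.072
  N: 1 × 14.007 = 14.007
  O: 2 × 15.999 = 31.998
  S: 1 × 32.060 = 32.060
Sum: 9×12.011 + 9×1.008 + 1×14.007 + 2×15.999 + 1×32.060 = 195.236 → 195.24 g/mol.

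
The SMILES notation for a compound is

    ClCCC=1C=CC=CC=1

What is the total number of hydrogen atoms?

Walk through each heavy atom and fill implicit hydrogens from standard valence (C 4, N 3, O 2, S 2, halogen 1):
  atom 1: Cl (halogen, monovalent) → 0 H
  atom 2: C, bond orders sum to 2 (valence 4) → 2 H
  atom 3: C, bond orders sum to 2 (valence 4) → 2 H
  atom 4: C, bond orders sum to 4 (valence 4) → 0 H
  atom 5: C, bond orders sum to 3 (valence 4) → 1 H
  atom 6: C, bond orders sum to 3 (valence 4) → 1 H
  atom 7: C, bond orders sum to 3 (valence 4) → 1 H
  atom 8: C, bond orders sum to 3 (valence 4) → 1 H
  atom 9: C, bond orders sum to 3 (valence 4) → 1 H
Total hydrogens: 9.

9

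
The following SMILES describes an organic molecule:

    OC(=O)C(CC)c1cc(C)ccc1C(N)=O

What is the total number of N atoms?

1

Scan the SMILES for N atoms (remember two-letter symbols like Cl and Br are single atoms).
Nitrogen count: 1.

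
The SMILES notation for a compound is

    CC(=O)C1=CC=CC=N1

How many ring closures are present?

1

In SMILES, each pair of matching ring-closure digits denotes one ring-closing bond; the number of such bonds equals the number of independent rings.
Ring-closure bonds here: 1.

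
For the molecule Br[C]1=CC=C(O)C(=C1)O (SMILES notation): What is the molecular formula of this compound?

Walk through each heavy atom and fill implicit hydrogens from standard valence (C 4, N 3, O 2, S 2, halogen 1):
  atom 1: Br (halogen, monovalent) → 0 H
  atom 2: C with explicit H count 0
  atom 3: C, bond orders sum to 3 (valence 4) → 1 H
  atom 4: C, bond orders sum to 3 (valence 4) → 1 H
  atom 5: C, bond orders sum to 4 (valence 4) → 0 H
  atom 6: O, bond orders sum to 1 (valence 2) → 1 H
  atom 7: C, bond orders sum to 4 (valence 4) → 0 H
  atom 8: C, bond orders sum to 3 (valence 4) → 1 H
  atom 9: O, bond orders sum to 1 (valence 2) → 1 H
Totals → C:6, H:5, Br:1, O:2.
In Hill order: C6H5BrO2.

C6H5BrO2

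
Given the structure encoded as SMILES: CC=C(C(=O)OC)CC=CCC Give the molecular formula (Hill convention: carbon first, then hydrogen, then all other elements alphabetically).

Walk through each heavy atom and fill implicit hydrogens from standard valence (C 4, N 3, O 2, S 2, halogen 1):
  atom 1: C, bond orders sum to 1 (valence 4) → 3 H
  atom 2: C, bond orders sum to 3 (valence 4) → 1 H
  atom 3: C, bond orders sum to 4 (valence 4) → 0 H
  atom 4: C, bond orders sum to 4 (valence 4) → 0 H
  atom 5: O, bond orders sum to 2 (valence 2) → 0 H
  atom 6: O, bond orders sum to 2 (valence 2) → 0 H
  atom 7: C, bond orders sum to 1 (valence 4) → 3 H
  atom 8: C, bond orders sum to 2 (valence 4) → 2 H
  atom 9: C, bond orders sum to 3 (valence 4) → 1 H
  atom 10: C, bond orders sum to 3 (valence 4) → 1 H
  atom 11: C, bond orders sum to 2 (valence 4) → 2 H
  atom 12: C, bond orders sum to 1 (valence 4) → 3 H
Totals → C:10, H:16, O:2.

C10H16O2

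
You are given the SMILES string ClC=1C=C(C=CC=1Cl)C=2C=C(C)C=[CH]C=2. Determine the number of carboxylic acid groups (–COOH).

Scan the SMILES for the carboxylic acid motif — none present.

0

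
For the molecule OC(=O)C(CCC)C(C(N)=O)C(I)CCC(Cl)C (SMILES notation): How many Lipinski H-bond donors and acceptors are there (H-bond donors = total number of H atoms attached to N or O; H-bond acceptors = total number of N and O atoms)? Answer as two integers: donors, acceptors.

Donors: find every N or O and count the H atoms it carries.
  atom 1 (O): bond orders sum to 1 → 1 H
  atom 3 (O): bond orders sum to 2 → 0 H
  atom 10 (N): bond orders sum to 1 → 2 H
  atom 11 (O): bond orders sum to 2 → 0 H
Lipinski HBD = 3.
Acceptors: N atoms = 1, O atoms = 3 → HBA = 4.

3, 4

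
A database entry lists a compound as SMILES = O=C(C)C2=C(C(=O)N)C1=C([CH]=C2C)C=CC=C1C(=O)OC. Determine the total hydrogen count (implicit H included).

Walk through each heavy atom and fill implicit hydrogens from standard valence (C 4, N 3, O 2, S 2, halogen 1):
  atom 1: O, bond orders sum to 2 (valence 2) → 0 H
  atom 2: C, bond orders sum to 4 (valence 4) → 0 H
  atom 3: C, bond orders sum to 1 (valence 4) → 3 H
  atom 4: C, bond orders sum to 4 (valence 4) → 0 H
  atom 5: C, bond orders sum to 4 (valence 4) → 0 H
  atom 6: C, bond orders sum to 4 (valence 4) → 0 H
  atom 7: O, bond orders sum to 2 (valence 2) → 0 H
  atom 8: N, bond orders sum to 1 (valence 3) → 2 H
  atom 9: C, bond orders sum to 4 (valence 4) → 0 H
  atom 10: C, bond orders sum to 4 (valence 4) → 0 H
  atom 11: C with explicit H count 1
  atom 12: C, bond orders sum to 4 (valence 4) → 0 H
  atom 13: C, bond orders sum to 1 (valence 4) → 3 H
  atom 14: C, bond orders sum to 3 (valence 4) → 1 H
  atom 15: C, bond orders sum to 3 (valence 4) → 1 H
  atom 16: C, bond orders sum to 3 (valence 4) → 1 H
  atom 17: C, bond orders sum to 4 (valence 4) → 0 H
  atom 18: C, bond orders sum to 4 (valence 4) → 0 H
  atom 19: O, bond orders sum to 2 (valence 2) → 0 H
  atom 20: O, bond orders sum to 2 (valence 2) → 0 H
  atom 21: C, bond orders sum to 1 (valence 4) → 3 H
Total hydrogens: 15.

15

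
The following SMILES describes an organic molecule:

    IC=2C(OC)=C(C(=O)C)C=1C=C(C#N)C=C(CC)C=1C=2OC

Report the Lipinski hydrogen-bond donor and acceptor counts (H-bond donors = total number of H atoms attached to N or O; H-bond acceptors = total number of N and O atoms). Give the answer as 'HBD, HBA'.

0, 4

Donors: find every N or O and count the H atoms it carries.
  atom 4 (O): bond orders sum to 2 → 0 H
  atom 8 (O): bond orders sum to 2 → 0 H
  atom 14 (N): bond orders sum to 3 → 0 H
  atom 21 (O): bond orders sum to 2 → 0 H
Lipinski HBD = 0.
Acceptors: N atoms = 1, O atoms = 3 → HBA = 4.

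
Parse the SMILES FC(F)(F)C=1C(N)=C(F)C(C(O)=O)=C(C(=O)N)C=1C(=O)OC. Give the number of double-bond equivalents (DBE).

Degree of unsaturation = (number of rings) + (number of π bonds).
Ring closures in the SMILES: 1.
π bonds: 6 double bonds (each 1 DoU) → 6 DoU from unsaturation.
Total DoU = 1 + 6 = 7.

7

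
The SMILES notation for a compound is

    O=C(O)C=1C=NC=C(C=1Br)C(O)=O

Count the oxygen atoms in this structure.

4

Scan the SMILES for O atoms (remember two-letter symbols like Cl and Br are single atoms).
Oxygen count: 4.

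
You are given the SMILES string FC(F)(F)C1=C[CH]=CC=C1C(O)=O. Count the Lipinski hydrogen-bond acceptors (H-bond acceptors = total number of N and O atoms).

2

N atoms: 0; O atoms: 2.
Lipinski HBA = 0 + 2 = 2.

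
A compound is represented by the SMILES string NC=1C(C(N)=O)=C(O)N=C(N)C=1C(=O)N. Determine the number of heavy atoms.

Every atom symbol written in the SMILES (organic subset) is one heavy atom; implicit H are not written.
Heavy atoms by element → C:7, N:5, O:3.
Total: 15.

15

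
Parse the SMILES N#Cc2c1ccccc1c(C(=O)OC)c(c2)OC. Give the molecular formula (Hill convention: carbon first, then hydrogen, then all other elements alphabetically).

Walk through each heavy atom and fill implicit hydrogens from standard valence (C 4, N 3, O 2, S 2, halogen 1); for lowercase aromatic atoms, an aromatic c carries 1 H when it has two neighbours and 0 H with three, and aromatic n carries 0 H:
  atom 1: N, bond orders sum to 3 (valence 3) → 0 H
  atom 2: C, bond orders sum to 4 (valence 4) → 0 H
  atom 3: aromatic c, 3 neighbours → 0 H
  atom 4: aromatic c, 3 neighbours → 0 H
  atom 5: aromatic c, 2 neighbours → 1 H
  atom 6: aromatic c, 2 neighbours → 1 H
  atom 7: aromatic c, 2 neighbours → 1 H
  atom 8: aromatic c, 2 neighbours → 1 H
  atom 9: aromatic c, 3 neighbours → 0 H
  atom 10: aromatic c, 3 neighbours → 0 H
  atom 11: C, bond orders sum to 4 (valence 4) → 0 H
  atom 12: O, bond orders sum to 2 (valence 2) → 0 H
  atom 13: O, bond orders sum to 2 (valence 2) → 0 H
  atom 14: C, bond orders sum to 1 (valence 4) → 3 H
  atom 15: aromatic c, 3 neighbours → 0 H
  atom 16: aromatic c, 2 neighbours → 1 H
  atom 17: O, bond orders sum to 2 (valence 2) → 0 H
  atom 18: C, bond orders sum to 1 (valence 4) → 3 H
Totals → C:14, H:11, N:1, O:3.

C14H11NO3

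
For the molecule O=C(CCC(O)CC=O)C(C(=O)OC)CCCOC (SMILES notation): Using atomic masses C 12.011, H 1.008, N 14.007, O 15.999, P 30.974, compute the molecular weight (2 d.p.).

First, the molecular formula is C13H22O6 (counting implicit H from valence).
  C: 13 × 12.011 = 156.143
  H: 22 × 1.008 = 22.176
  O: 6 × 15.999 = 95.994
Sum: 13×12.011 + 22×1.008 + 6×15.999 = 274.313 → 274.31 g/mol.

274.31 g/mol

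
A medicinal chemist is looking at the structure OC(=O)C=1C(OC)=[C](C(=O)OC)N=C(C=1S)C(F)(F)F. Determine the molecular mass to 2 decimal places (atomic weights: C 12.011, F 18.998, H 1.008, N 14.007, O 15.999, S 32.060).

First, the molecular formula is C10H8F3NO5S (counting implicit H from valence).
  C: 10 × 12.011 = 120.110
  F: 3 × 18.998 = 56.994
  H: 8 × 1.008 = 8.064
  N: 1 × 14.007 = 14.007
  O: 5 × 15.999 = 79.995
  S: 1 × 32.060 = 32.060
Sum: 10×12.011 + 3×18.998 + 8×1.008 + 1×14.007 + 5×15.999 + 1×32.060 = 311.230 → 311.23 g/mol.

311.23 g/mol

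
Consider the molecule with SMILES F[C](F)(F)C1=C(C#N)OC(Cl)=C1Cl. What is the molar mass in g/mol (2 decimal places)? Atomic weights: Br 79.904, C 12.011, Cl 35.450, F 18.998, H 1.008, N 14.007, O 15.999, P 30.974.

First, the molecular formula is C6Cl2F3NO (counting implicit H from valence).
  C: 6 × 12.011 = 72.066
  Cl: 2 × 35.450 = 70.900
  F: 3 × 18.998 = 56.994
  H: 0 × 1.008 = 0.000
  N: 1 × 14.007 = 14.007
  O: 1 × 15.999 = 15.999
Sum: 6×12.011 + 2×35.450 + 3×18.998 + 0×1.008 + 1×14.007 + 1×15.999 = 229.966 → 229.97 g/mol.

229.97 g/mol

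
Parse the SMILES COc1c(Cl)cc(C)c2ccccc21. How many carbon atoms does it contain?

12

Count every carbon token in the SMILES (each C, including those in ring-closure positions and inside branches).
Carbon count: 12.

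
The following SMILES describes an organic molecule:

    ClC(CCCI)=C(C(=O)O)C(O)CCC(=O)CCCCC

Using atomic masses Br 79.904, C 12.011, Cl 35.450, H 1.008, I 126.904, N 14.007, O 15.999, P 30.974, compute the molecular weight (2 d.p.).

430.71 g/mol

First, the molecular formula is C15H24ClIO4 (counting implicit H from valence).
  C: 15 × 12.011 = 180.165
  Cl: 1 × 35.450 = 35.450
  H: 24 × 1.008 = 24.192
  I: 1 × 126.904 = 126.904
  O: 4 × 15.999 = 63.996
Sum: 15×12.011 + 1×35.450 + 24×1.008 + 1×126.904 + 4×15.999 = 430.707 → 430.71 g/mol.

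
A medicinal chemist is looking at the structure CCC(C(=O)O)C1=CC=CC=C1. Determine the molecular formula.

Walk through each heavy atom and fill implicit hydrogens from standard valence (C 4, N 3, O 2, S 2, halogen 1):
  atom 1: C, bond orders sum to 1 (valence 4) → 3 H
  atom 2: C, bond orders sum to 2 (valence 4) → 2 H
  atom 3: C, bond orders sum to 3 (valence 4) → 1 H
  atom 4: C, bond orders sum to 4 (valence 4) → 0 H
  atom 5: O, bond orders sum to 2 (valence 2) → 0 H
  atom 6: O, bond orders sum to 1 (valence 2) → 1 H
  atom 7: C, bond orders sum to 4 (valence 4) → 0 H
  atom 8: C, bond orders sum to 3 (valence 4) → 1 H
  atom 9: C, bond orders sum to 3 (valence 4) → 1 H
  atom 10: C, bond orders sum to 3 (valence 4) → 1 H
  atom 11: C, bond orders sum to 3 (valence 4) → 1 H
  atom 12: C, bond orders sum to 3 (valence 4) → 1 H
Totals → C:10, H:12, O:2.
In Hill order: C10H12O2.

C10H12O2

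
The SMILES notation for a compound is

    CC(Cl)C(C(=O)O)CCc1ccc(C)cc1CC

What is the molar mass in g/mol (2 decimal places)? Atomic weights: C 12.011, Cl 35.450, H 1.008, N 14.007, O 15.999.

First, the molecular formula is C15H21ClO2 (counting implicit H from valence).
  C: 15 × 12.011 = 180.165
  Cl: 1 × 35.450 = 35.450
  H: 21 × 1.008 = 21.168
  O: 2 × 15.999 = 31.998
Sum: 15×12.011 + 1×35.450 + 21×1.008 + 2×15.999 = 268.781 → 268.78 g/mol.

268.78 g/mol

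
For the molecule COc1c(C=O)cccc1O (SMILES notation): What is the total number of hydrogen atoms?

8

Walk through each heavy atom and fill implicit hydrogens from standard valence (C 4, N 3, O 2, S 2, halogen 1); for lowercase aromatic atoms, an aromatic c carries 1 H when it has two neighbours and 0 H with three, and aromatic n carries 0 H:
  atom 1: C, bond orders sum to 1 (valence 4) → 3 H
  atom 2: O, bond orders sum to 2 (valence 2) → 0 H
  atom 3: aromatic c, 3 neighbours → 0 H
  atom 4: aromatic c, 3 neighbours → 0 H
  atom 5: C, bond orders sum to 3 (valence 4) → 1 H
  atom 6: O, bond orders sum to 2 (valence 2) → 0 H
  atom 7: aromatic c, 2 neighbours → 1 H
  atom 8: aromatic c, 2 neighbours → 1 H
  atom 9: aromatic c, 2 neighbours → 1 H
  atom 10: aromatic c, 3 neighbours → 0 H
  atom 11: O, bond orders sum to 1 (valence 2) → 1 H
Total hydrogens: 8.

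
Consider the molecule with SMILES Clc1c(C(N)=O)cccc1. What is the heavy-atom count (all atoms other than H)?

Every atom symbol written in the SMILES (organic subset) is one heavy atom; implicit H are not written.
Heavy atoms by element → C:7, Cl:1, N:1, O:1.
Total: 10.

10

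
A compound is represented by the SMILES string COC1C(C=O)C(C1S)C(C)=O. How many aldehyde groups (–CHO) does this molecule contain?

The aldehyde motif appears at heavy-atom position 5 in the SMILES.
Other groups present: 1 ether, 1 ketone, 1 thiol.
Aldehyde count: 1.

1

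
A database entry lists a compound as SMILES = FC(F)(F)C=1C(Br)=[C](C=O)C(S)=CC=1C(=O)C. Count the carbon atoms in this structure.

Count every carbon token in the SMILES (each C, including those in ring-closure positions and inside branches).
Carbon count: 10.

10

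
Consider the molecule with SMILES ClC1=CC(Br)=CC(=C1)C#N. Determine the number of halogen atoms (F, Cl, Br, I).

Halogen atoms appear at heavy-atom positions 1, 5 (1×Br, 1×Cl).
Other groups present: 1 nitrile.
Halogen count: 2.

2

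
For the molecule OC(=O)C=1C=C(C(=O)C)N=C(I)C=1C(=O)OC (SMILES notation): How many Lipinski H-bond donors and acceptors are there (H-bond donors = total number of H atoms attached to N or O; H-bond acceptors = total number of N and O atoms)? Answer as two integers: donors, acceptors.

1, 6

Donors: find every N or O and count the H atoms it carries.
  atom 1 (O): bond orders sum to 1 → 1 H
  atom 3 (O): bond orders sum to 2 → 0 H
  atom 8 (O): bond orders sum to 2 → 0 H
  atom 10 (N): bond orders sum to 3 → 0 H
  atom 15 (O): bond orders sum to 2 → 0 H
  atom 16 (O): bond orders sum to 2 → 0 H
Lipinski HBD = 1.
Acceptors: N atoms = 1, O atoms = 5 → HBA = 6.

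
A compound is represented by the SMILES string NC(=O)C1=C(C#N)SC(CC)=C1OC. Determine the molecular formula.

Walk through each heavy atom and fill implicit hydrogens from standard valence (C 4, N 3, O 2, S 2, halogen 1):
  atom 1: N, bond orders sum to 1 (valence 3) → 2 H
  atom 2: C, bond orders sum to 4 (valence 4) → 0 H
  atom 3: O, bond orders sum to 2 (valence 2) → 0 H
  atom 4: C, bond orders sum to 4 (valence 4) → 0 H
  atom 5: C, bond orders sum to 4 (valence 4) → 0 H
  atom 6: C, bond orders sum to 4 (valence 4) → 0 H
  atom 7: N, bond orders sum to 3 (valence 3) → 0 H
  atom 8: S, bond orders sum to 2 (valence 2) → 0 H
  atom 9: C, bond orders sum to 4 (valence 4) → 0 H
  atom 10: C, bond orders sum to 2 (valence 4) → 2 H
  atom 11: C, bond orders sum to 1 (valence 4) → 3 H
  atom 12: C, bond orders sum to 4 (valence 4) → 0 H
  atom 13: O, bond orders sum to 2 (valence 2) → 0 H
  atom 14: C, bond orders sum to 1 (valence 4) → 3 H
Totals → C:9, H:10, N:2, O:2, S:1.
In Hill order: C9H10N2O2S.

C9H10N2O2S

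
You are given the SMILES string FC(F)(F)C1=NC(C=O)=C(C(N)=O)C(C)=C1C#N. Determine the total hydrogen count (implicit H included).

Walk through each heavy atom and fill implicit hydrogens from standard valence (C 4, N 3, O 2, S 2, halogen 1):
  atom 1: F (halogen, monovalent) → 0 H
  atom 2: C, bond orders sum to 4 (valence 4) → 0 H
  atom 3: F (halogen, monovalent) → 0 H
  atom 4: F (halogen, monovalent) → 0 H
  atom 5: C, bond orders sum to 4 (valence 4) → 0 H
  atom 6: N, bond orders sum to 3 (valence 3) → 0 H
  atom 7: C, bond orders sum to 4 (valence 4) → 0 H
  atom 8: C, bond orders sum to 3 (valence 4) → 1 H
  atom 9: O, bond orders sum to 2 (valence 2) → 0 H
  atom 10: C, bond orders sum to 4 (valence 4) → 0 H
  atom 11: C, bond orders sum to 4 (valence 4) → 0 H
  atom 12: N, bond orders sum to 1 (valence 3) → 2 H
  atom 13: O, bond orders sum to 2 (valence 2) → 0 H
  atom 14: C, bond orders sum to 4 (valence 4) → 0 H
  atom 15: C, bond orders sum to 1 (valence 4) → 3 H
  atom 16: C, bond orders sum to 4 (valence 4) → 0 H
  atom 17: C, bond orders sum to 4 (valence 4) → 0 H
  atom 18: N, bond orders sum to 3 (valence 3) → 0 H
Total hydrogens: 6.

6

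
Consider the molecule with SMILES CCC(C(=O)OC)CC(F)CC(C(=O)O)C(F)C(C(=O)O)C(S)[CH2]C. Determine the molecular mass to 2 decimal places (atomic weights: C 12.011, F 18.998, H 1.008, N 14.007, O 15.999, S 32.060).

First, the molecular formula is C16H26F2O6S (counting implicit H from valence).
  C: 16 × 12.011 = 192.176
  F: 2 × 18.998 = 37.996
  H: 26 × 1.008 = 26.208
  O: 6 × 15.999 = 95.994
  S: 1 × 32.060 = 32.060
Sum: 16×12.011 + 2×18.998 + 26×1.008 + 6×15.999 + 1×32.060 = 384.434 → 384.43 g/mol.

384.43 g/mol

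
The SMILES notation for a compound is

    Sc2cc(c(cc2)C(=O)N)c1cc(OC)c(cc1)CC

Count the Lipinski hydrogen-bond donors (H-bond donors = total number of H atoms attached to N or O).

Donors: find every N or O and count the H atoms it carries.
  atom 9 (O): bond orders sum to 2 → 0 H
  atom 10 (N): bond orders sum to 1 → 2 H
  atom 14 (O): bond orders sum to 2 → 0 H
Lipinski HBD = 2.

2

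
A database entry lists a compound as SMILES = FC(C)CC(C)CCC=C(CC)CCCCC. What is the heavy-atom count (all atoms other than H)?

Every atom symbol written in the SMILES (organic subset) is one heavy atom; implicit H are not written.
Heavy atoms by element → C:16, F:1.
Total: 17.

17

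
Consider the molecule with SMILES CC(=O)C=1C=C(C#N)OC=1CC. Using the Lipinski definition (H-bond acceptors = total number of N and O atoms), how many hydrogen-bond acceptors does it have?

N atoms: 1; O atoms: 2.
Lipinski HBA = 1 + 2 = 3.

3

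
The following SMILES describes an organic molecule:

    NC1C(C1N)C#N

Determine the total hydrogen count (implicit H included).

7

Walk through each heavy atom and fill implicit hydrogens from standard valence (C 4, N 3, O 2, S 2, halogen 1):
  atom 1: N, bond orders sum to 1 (valence 3) → 2 H
  atom 2: C, bond orders sum to 3 (valence 4) → 1 H
  atom 3: C, bond orders sum to 3 (valence 4) → 1 H
  atom 4: C, bond orders sum to 3 (valence 4) → 1 H
  atom 5: N, bond orders sum to 1 (valence 3) → 2 H
  atom 6: C, bond orders sum to 4 (valence 4) → 0 H
  atom 7: N, bond orders sum to 3 (valence 3) → 0 H
Total hydrogens: 7.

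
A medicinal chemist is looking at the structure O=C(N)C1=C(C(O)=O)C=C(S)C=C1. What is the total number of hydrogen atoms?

Walk through each heavy atom and fill implicit hydrogens from standard valence (C 4, N 3, O 2, S 2, halogen 1):
  atom 1: O, bond orders sum to 2 (valence 2) → 0 H
  atom 2: C, bond orders sum to 4 (valence 4) → 0 H
  atom 3: N, bond orders sum to 1 (valence 3) → 2 H
  atom 4: C, bond orders sum to 4 (valence 4) → 0 H
  atom 5: C, bond orders sum to 4 (valence 4) → 0 H
  atom 6: C, bond orders sum to 4 (valence 4) → 0 H
  atom 7: O, bond orders sum to 1 (valence 2) → 1 H
  atom 8: O, bond orders sum to 2 (valence 2) → 0 H
  atom 9: C, bond orders sum to 3 (valence 4) → 1 H
  atom 10: C, bond orders sum to 4 (valence 4) → 0 H
  atom 11: S, bond orders sum to 1 (valence 2) → 1 H
  atom 12: C, bond orders sum to 3 (valence 4) → 1 H
  atom 13: C, bond orders sum to 3 (valence 4) → 1 H
Total hydrogens: 7.

7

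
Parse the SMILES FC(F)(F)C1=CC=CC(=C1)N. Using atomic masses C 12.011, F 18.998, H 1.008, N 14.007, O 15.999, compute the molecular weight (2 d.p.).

First, the molecular formula is C7H6F3N (counting implicit H from valence).
  C: 7 × 12.011 = 84.077
  F: 3 × 18.998 = 56.994
  H: 6 × 1.008 = 6.048
  N: 1 × 14.007 = 14.007
Sum: 7×12.011 + 3×18.998 + 6×1.008 + 1×14.007 = 161.126 → 161.13 g/mol.

161.13 g/mol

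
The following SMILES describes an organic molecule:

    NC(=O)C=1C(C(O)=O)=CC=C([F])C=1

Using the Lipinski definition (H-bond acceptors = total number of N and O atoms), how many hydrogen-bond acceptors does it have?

N atoms: 1; O atoms: 3.
Lipinski HBA = 1 + 3 = 4.

4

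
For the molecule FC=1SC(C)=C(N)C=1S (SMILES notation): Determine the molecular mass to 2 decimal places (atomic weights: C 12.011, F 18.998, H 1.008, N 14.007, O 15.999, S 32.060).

First, the molecular formula is C5H6FNS2 (counting implicit H from valence).
  C: 5 × 12.011 = 60.055
  F: 1 × 18.998 = 18.998
  H: 6 × 1.008 = 6.048
  N: 1 × 14.007 = 14.007
  S: 2 × 32.060 = 64.120
Sum: 5×12.011 + 1×18.998 + 6×1.008 + 1×14.007 + 2×32.060 = 163.228 → 163.23 g/mol.

163.23 g/mol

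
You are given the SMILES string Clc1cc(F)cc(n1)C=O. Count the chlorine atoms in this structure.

1

Scan the SMILES for Cl atoms (remember two-letter symbols like Cl and Br are single atoms).
Chlorine count: 1.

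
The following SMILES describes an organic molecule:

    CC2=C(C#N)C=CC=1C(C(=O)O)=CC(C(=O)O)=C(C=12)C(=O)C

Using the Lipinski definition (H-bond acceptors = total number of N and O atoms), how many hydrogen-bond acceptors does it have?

6

N atoms: 1; O atoms: 5.
Lipinski HBA = 1 + 5 = 6.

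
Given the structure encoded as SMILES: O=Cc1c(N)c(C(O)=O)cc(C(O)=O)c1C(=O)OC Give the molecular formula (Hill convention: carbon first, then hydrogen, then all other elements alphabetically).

Walk through each heavy atom and fill implicit hydrogens from standard valence (C 4, N 3, O 2, S 2, halogen 1); for lowercase aromatic atoms, an aromatic c carries 1 H when it has two neighbours and 0 H with three, and aromatic n carries 0 H:
  atom 1: O, bond orders sum to 2 (valence 2) → 0 H
  atom 2: C, bond orders sum to 3 (valence 4) → 1 H
  atom 3: aromatic c, 3 neighbours → 0 H
  atom 4: aromatic c, 3 neighbours → 0 H
  atom 5: N, bond orders sum to 1 (valence 3) → 2 H
  atom 6: aromatic c, 3 neighbours → 0 H
  atom 7: C, bond orders sum to 4 (valence 4) → 0 H
  atom 8: O, bond orders sum to 1 (valence 2) → 1 H
  atom 9: O, bond orders sum to 2 (valence 2) → 0 H
  atom 10: aromatic c, 2 neighbours → 1 H
  atom 11: aromatic c, 3 neighbours → 0 H
  atom 12: C, bond orders sum to 4 (valence 4) → 0 H
  atom 13: O, bond orders sum to 1 (valence 2) → 1 H
  atom 14: O, bond orders sum to 2 (valence 2) → 0 H
  atom 15: aromatic c, 3 neighbours → 0 H
  atom 16: C, bond orders sum to 4 (valence 4) → 0 H
  atom 17: O, bond orders sum to 2 (valence 2) → 0 H
  atom 18: O, bond orders sum to 2 (valence 2) → 0 H
  atom 19: C, bond orders sum to 1 (valence 4) → 3 H
Totals → C:11, H:9, N:1, O:7.

C11H9NO7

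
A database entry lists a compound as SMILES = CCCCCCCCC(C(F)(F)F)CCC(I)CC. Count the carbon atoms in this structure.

Count every carbon token in the SMILES (each C, including those in ring-closure positions and inside branches).
Carbon count: 15.

15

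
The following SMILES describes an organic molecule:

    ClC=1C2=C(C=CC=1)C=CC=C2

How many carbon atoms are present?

10

Count every carbon token in the SMILES (each C, including those in ring-closure positions and inside branches).
Carbon count: 10.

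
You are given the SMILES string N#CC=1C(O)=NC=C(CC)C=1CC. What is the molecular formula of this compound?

Walk through each heavy atom and fill implicit hydrogens from standard valence (C 4, N 3, O 2, S 2, halogen 1):
  atom 1: N, bond orders sum to 3 (valence 3) → 0 H
  atom 2: C, bond orders sum to 4 (valence 4) → 0 H
  atom 3: C, bond orders sum to 4 (valence 4) → 0 H
  atom 4: C, bond orders sum to 4 (valence 4) → 0 H
  atom 5: O, bond orders sum to 1 (valence 2) → 1 H
  atom 6: N, bond orders sum to 3 (valence 3) → 0 H
  atom 7: C, bond orders sum to 3 (valence 4) → 1 H
  atom 8: C, bond orders sum to 4 (valence 4) → 0 H
  atom 9: C, bond orders sum to 2 (valence 4) → 2 H
  atom 10: C, bond orders sum to 1 (valence 4) → 3 H
  atom 11: C, bond orders sum to 4 (valence 4) → 0 H
  atom 12: C, bond orders sum to 2 (valence 4) → 2 H
  atom 13: C, bond orders sum to 1 (valence 4) → 3 H
Totals → C:10, H:12, N:2, O:1.
In Hill order: C10H12N2O.

C10H12N2O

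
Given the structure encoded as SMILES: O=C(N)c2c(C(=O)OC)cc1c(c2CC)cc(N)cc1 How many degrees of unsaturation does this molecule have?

9

Molecular formula: C15H16N2O3.
DoU = (2C + 2 + N − H − X) / 2, where X is the halogen count and O/S are ignored.
    = (2·15 + 2 + 2 − 16 − 0) / 2 = 18 / 2 = 9.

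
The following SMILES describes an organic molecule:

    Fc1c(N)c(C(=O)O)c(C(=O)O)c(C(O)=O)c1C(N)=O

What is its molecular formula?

Walk through each heavy atom and fill implicit hydrogens from standard valence (C 4, N 3, O 2, S 2, halogen 1); for lowercase aromatic atoms, an aromatic c carries 1 H when it has two neighbours and 0 H with three, and aromatic n carries 0 H:
  atom 1: F (halogen, monovalent) → 0 H
  atom 2: aromatic c, 3 neighbours → 0 H
  atom 3: aromatic c, 3 neighbours → 0 H
  atom 4: N, bond orders sum to 1 (valence 3) → 2 H
  atom 5: aromatic c, 3 neighbours → 0 H
  atom 6: C, bond orders sum to 4 (valence 4) → 0 H
  atom 7: O, bond orders sum to 2 (valence 2) → 0 H
  atom 8: O, bond orders sum to 1 (valence 2) → 1 H
  atom 9: aromatic c, 3 neighbours → 0 H
  atom 10: C, bond orders sum to 4 (valence 4) → 0 H
  atom 11: O, bond orders sum to 2 (valence 2) → 0 H
  atom 12: O, bond orders sum to 1 (valence 2) → 1 H
  atom 13: aromatic c, 3 neighbours → 0 H
  atom 14: C, bond orders sum to 4 (valence 4) → 0 H
  atom 15: O, bond orders sum to 1 (valence 2) → 1 H
  atom 16: O, bond orders sum to 2 (valence 2) → 0 H
  atom 17: aromatic c, 3 neighbours → 0 H
  atom 18: C, bond orders sum to 4 (valence 4) → 0 H
  atom 19: N, bond orders sum to 1 (valence 3) → 2 H
  atom 20: O, bond orders sum to 2 (valence 2) → 0 H
Totals → C:10, H:7, F:1, N:2, O:7.

C10H7FN2O7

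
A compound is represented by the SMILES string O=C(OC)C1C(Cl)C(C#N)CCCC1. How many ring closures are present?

In SMILES, each pair of matching ring-closure digits denotes one ring-closing bond; the number of such bonds equals the number of independent rings.
Ring-closure bonds here: 1.

1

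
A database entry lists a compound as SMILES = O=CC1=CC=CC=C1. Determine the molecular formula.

C7H6O

Walk through each heavy atom and fill implicit hydrogens from standard valence (C 4, N 3, O 2, S 2, halogen 1):
  atom 1: O, bond orders sum to 2 (valence 2) → 0 H
  atom 2: C, bond orders sum to 3 (valence 4) → 1 H
  atom 3: C, bond orders sum to 4 (valence 4) → 0 H
  atom 4: C, bond orders sum to 3 (valence 4) → 1 H
  atom 5: C, bond orders sum to 3 (valence 4) → 1 H
  atom 6: C, bond orders sum to 3 (valence 4) → 1 H
  atom 7: C, bond orders sum to 3 (valence 4) → 1 H
  atom 8: C, bond orders sum to 3 (valence 4) → 1 H
Totals → C:7, H:6, O:1.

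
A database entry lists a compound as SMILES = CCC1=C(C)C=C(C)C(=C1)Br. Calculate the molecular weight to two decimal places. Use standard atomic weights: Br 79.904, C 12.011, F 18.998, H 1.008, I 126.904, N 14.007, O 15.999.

First, the molecular formula is C10H13Br (counting implicit H from valence).
  Br: 1 × 79.904 = 79.904
  C: 10 × 12.011 = 120.110
  H: 13 × 1.008 = 13.104
Sum: 1×79.904 + 10×12.011 + 13×1.008 = 213.118 → 213.12 g/mol.

213.12 g/mol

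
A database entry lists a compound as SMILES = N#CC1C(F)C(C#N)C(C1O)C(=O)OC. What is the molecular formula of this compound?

C9H9FN2O3

Walk through each heavy atom and fill implicit hydrogens from standard valence (C 4, N 3, O 2, S 2, halogen 1):
  atom 1: N, bond orders sum to 3 (valence 3) → 0 H
  atom 2: C, bond orders sum to 4 (valence 4) → 0 H
  atom 3: C, bond orders sum to 3 (valence 4) → 1 H
  atom 4: C, bond orders sum to 3 (valence 4) → 1 H
  atom 5: F (halogen, monovalent) → 0 H
  atom 6: C, bond orders sum to 3 (valence 4) → 1 H
  atom 7: C, bond orders sum to 4 (valence 4) → 0 H
  atom 8: N, bond orders sum to 3 (valence 3) → 0 H
  atom 9: C, bond orders sum to 3 (valence 4) → 1 H
  atom 10: C, bond orders sum to 3 (valence 4) → 1 H
  atom 11: O, bond orders sum to 1 (valence 2) → 1 H
  atom 12: C, bond orders sum to 4 (valence 4) → 0 H
  atom 13: O, bond orders sum to 2 (valence 2) → 0 H
  atom 14: O, bond orders sum to 2 (valence 2) → 0 H
  atom 15: C, bond orders sum to 1 (valence 4) → 3 H
Totals → C:9, H:9, F:1, N:2, O:3.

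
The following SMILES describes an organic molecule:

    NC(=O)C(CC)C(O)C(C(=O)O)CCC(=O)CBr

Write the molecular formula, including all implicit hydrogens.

Walk through each heavy atom and fill implicit hydrogens from standard valence (C 4, N 3, O 2, S 2, halogen 1):
  atom 1: N, bond orders sum to 1 (valence 3) → 2 H
  atom 2: C, bond orders sum to 4 (valence 4) → 0 H
  atom 3: O, bond orders sum to 2 (valence 2) → 0 H
  atom 4: C, bond orders sum to 3 (valence 4) → 1 H
  atom 5: C, bond orders sum to 2 (valence 4) → 2 H
  atom 6: C, bond orders sum to 1 (valence 4) → 3 H
  atom 7: C, bond orders sum to 3 (valence 4) → 1 H
  atom 8: O, bond orders sum to 1 (valence 2) → 1 H
  atom 9: C, bond orders sum to 3 (valence 4) → 1 H
  atom 10: C, bond orders sum to 4 (valence 4) → 0 H
  atom 11: O, bond orders sum to 2 (valence 2) → 0 H
  atom 12: O, bond orders sum to 1 (valence 2) → 1 H
  atom 13: C, bond orders sum to 2 (valence 4) → 2 H
  atom 14: C, bond orders sum to 2 (valence 4) → 2 H
  atom 15: C, bond orders sum to 4 (valence 4) → 0 H
  atom 16: O, bond orders sum to 2 (valence 2) → 0 H
  atom 17: C, bond orders sum to 2 (valence 4) → 2 H
  atom 18: Br (halogen, monovalent) → 0 H
Totals → C:11, H:18, Br:1, N:1, O:5.
In Hill order: C11H18BrNO5.

C11H18BrNO5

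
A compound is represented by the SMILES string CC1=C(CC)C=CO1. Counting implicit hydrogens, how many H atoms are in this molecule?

10

Walk through each heavy atom and fill implicit hydrogens from standard valence (C 4, N 3, O 2, S 2, halogen 1):
  atom 1: C, bond orders sum to 1 (valence 4) → 3 H
  atom 2: C, bond orders sum to 4 (valence 4) → 0 H
  atom 3: C, bond orders sum to 4 (valence 4) → 0 H
  atom 4: C, bond orders sum to 2 (valence 4) → 2 H
  atom 5: C, bond orders sum to 1 (valence 4) → 3 H
  atom 6: C, bond orders sum to 3 (valence 4) → 1 H
  atom 7: C, bond orders sum to 3 (valence 4) → 1 H
  atom 8: O, bond orders sum to 2 (valence 2) → 0 H
Total hydrogens: 10.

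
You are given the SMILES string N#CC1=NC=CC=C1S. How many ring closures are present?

1

In SMILES, each pair of matching ring-closure digits denotes one ring-closing bond; the number of such bonds equals the number of independent rings.
Ring-closure bonds here: 1.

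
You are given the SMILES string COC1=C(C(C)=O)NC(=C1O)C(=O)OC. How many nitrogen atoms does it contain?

Scan the SMILES for N atoms (remember two-letter symbols like Cl and Br are single atoms).
Nitrogen count: 1.

1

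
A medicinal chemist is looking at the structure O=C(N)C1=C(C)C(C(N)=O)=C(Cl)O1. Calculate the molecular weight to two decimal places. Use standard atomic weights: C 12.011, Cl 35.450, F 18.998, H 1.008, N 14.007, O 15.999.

First, the molecular formula is C7H7ClN2O3 (counting implicit H from valence).
  C: 7 × 12.011 = 84.077
  Cl: 1 × 35.450 = 35.450
  H: 7 × 1.008 = 7.056
  N: 2 × 14.007 = 28.014
  O: 3 × 15.999 = 47.997
Sum: 7×12.011 + 1×35.450 + 7×1.008 + 2×14.007 + 3×15.999 = 202.594 → 202.59 g/mol.

202.59 g/mol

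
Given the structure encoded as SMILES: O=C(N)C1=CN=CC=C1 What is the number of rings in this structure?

1

In SMILES, each pair of matching ring-closure digits denotes one ring-closing bond; the number of such bonds equals the number of independent rings.
Ring-closure bonds here: 1.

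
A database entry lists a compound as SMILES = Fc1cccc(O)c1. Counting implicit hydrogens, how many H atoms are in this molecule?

Walk through each heavy atom and fill implicit hydrogens from standard valence (C 4, N 3, O 2, S 2, halogen 1); for lowercase aromatic atoms, an aromatic c carries 1 H when it has two neighbours and 0 H with three, and aromatic n carries 0 H:
  atom 1: F (halogen, monovalent) → 0 H
  atom 2: aromatic c, 3 neighbours → 0 H
  atom 3: aromatic c, 2 neighbours → 1 H
  atom 4: aromatic c, 2 neighbours → 1 H
  atom 5: aromatic c, 2 neighbours → 1 H
  atom 6: aromatic c, 3 neighbours → 0 H
  atom 7: O, bond orders sum to 1 (valence 2) → 1 H
  atom 8: aromatic c, 2 neighbours → 1 H
Total hydrogens: 5.

5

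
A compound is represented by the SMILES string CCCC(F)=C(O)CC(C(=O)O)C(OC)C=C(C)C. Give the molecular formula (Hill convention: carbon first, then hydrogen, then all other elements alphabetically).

C14H23FO4

Walk through each heavy atom and fill implicit hydrogens from standard valence (C 4, N 3, O 2, S 2, halogen 1):
  atom 1: C, bond orders sum to 1 (valence 4) → 3 H
  atom 2: C, bond orders sum to 2 (valence 4) → 2 H
  atom 3: C, bond orders sum to 2 (valence 4) → 2 H
  atom 4: C, bond orders sum to 4 (valence 4) → 0 H
  atom 5: F (halogen, monovalent) → 0 H
  atom 6: C, bond orders sum to 4 (valence 4) → 0 H
  atom 7: O, bond orders sum to 1 (valence 2) → 1 H
  atom 8: C, bond orders sum to 2 (valence 4) → 2 H
  atom 9: C, bond orders sum to 3 (valence 4) → 1 H
  atom 10: C, bond orders sum to 4 (valence 4) → 0 H
  atom 11: O, bond orders sum to 2 (valence 2) → 0 H
  atom 12: O, bond orders sum to 1 (valence 2) → 1 H
  atom 13: C, bond orders sum to 3 (valence 4) → 1 H
  atom 14: O, bond orders sum to 2 (valence 2) → 0 H
  atom 15: C, bond orders sum to 1 (valence 4) → 3 H
  atom 16: C, bond orders sum to 3 (valence 4) → 1 H
  atom 17: C, bond orders sum to 4 (valence 4) → 0 H
  atom 18: C, bond orders sum to 1 (valence 4) → 3 H
  atom 19: C, bond orders sum to 1 (valence 4) → 3 H
Totals → C:14, H:23, F:1, O:4.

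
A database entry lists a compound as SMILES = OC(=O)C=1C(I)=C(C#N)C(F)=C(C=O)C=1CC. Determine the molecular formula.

Walk through each heavy atom and fill implicit hydrogens from standard valence (C 4, N 3, O 2, S 2, halogen 1):
  atom 1: O, bond orders sum to 1 (valence 2) → 1 H
  atom 2: C, bond orders sum to 4 (valence 4) → 0 H
  atom 3: O, bond orders sum to 2 (valence 2) → 0 H
  atom 4: C, bond orders sum to 4 (valence 4) → 0 H
  atom 5: C, bond orders sum to 4 (valence 4) → 0 H
  atom 6: I (halogen, monovalent) → 0 H
  atom 7: C, bond orders sum to 4 (valence 4) → 0 H
  atom 8: C, bond orders sum to 4 (valence 4) → 0 H
  atom 9: N, bond orders sum to 3 (valence 3) → 0 H
  atom 10: C, bond orders sum to 4 (valence 4) → 0 H
  atom 11: F (halogen, monovalent) → 0 H
  atom 12: C, bond orders sum to 4 (valence 4) → 0 H
  atom 13: C, bond orders sum to 3 (valence 4) → 1 H
  atom 14: O, bond orders sum to 2 (valence 2) → 0 H
  atom 15: C, bond orders sum to 4 (valence 4) → 0 H
  atom 16: C, bond orders sum to 2 (valence 4) → 2 H
  atom 17: C, bond orders sum to 1 (valence 4) → 3 H
Totals → C:11, H:7, F:1, I:1, N:1, O:3.

C11H7FINO3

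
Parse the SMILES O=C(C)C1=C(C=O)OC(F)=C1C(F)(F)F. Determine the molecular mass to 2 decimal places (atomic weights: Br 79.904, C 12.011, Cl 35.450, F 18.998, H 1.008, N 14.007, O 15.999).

First, the molecular formula is C8H4F4O3 (counting implicit H from valence).
  C: 8 × 12.011 = 96.088
  F: 4 × 18.998 = 75.992
  H: 4 × 1.008 = 4.032
  O: 3 × 15.999 = 47.997
Sum: 8×12.011 + 4×18.998 + 4×1.008 + 3×15.999 = 224.109 → 224.11 g/mol.

224.11 g/mol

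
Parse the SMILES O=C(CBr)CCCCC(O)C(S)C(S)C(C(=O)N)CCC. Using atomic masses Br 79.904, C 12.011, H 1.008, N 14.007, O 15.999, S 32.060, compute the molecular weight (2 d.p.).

First, the molecular formula is C14H26BrNO3S2 (counting implicit H from valence).
  Br: 1 × 79.904 = 79.904
  C: 14 × 12.011 = 168.154
  H: 26 × 1.008 = 26.208
  N: 1 × 14.007 = 14.007
  O: 3 × 15.999 = 47.997
  S: 2 × 32.060 = 64.120
Sum: 1×79.904 + 14×12.011 + 26×1.008 + 1×14.007 + 3×15.999 + 2×32.060 = 400.390 → 400.39 g/mol.

400.39 g/mol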